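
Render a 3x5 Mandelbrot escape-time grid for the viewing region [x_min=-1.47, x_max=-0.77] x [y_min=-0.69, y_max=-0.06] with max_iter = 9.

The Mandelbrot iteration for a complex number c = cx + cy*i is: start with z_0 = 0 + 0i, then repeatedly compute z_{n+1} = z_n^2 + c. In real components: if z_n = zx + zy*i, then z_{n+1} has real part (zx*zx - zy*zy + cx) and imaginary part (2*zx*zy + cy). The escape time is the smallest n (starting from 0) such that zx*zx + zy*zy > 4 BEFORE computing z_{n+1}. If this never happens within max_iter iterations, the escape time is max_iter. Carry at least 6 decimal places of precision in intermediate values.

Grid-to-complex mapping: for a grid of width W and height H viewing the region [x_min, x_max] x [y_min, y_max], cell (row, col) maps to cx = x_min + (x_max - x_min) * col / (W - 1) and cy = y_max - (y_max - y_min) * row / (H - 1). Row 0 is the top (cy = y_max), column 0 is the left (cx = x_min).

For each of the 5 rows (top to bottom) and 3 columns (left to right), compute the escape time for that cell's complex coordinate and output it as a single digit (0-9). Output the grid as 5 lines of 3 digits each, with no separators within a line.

(row=0, col=0): c = -1.4700 + -0.0600i → escape time 9
(row=0, col=1): c = -1.1200 + -0.0600i → escape time 9
(row=0, col=2): c = -0.7700 + -0.0600i → escape time 9
(row=1, col=0): c = -1.4700 + -0.2175i → escape time 5
(row=1, col=1): c = -1.1200 + -0.2175i → escape time 9
(row=1, col=2): c = -0.7700 + -0.2175i → escape time 9
(row=2, col=0): c = -1.4700 + -0.3750i → escape time 4
(row=2, col=1): c = -1.1200 + -0.3750i → escape time 7
(row=2, col=2): c = -0.7700 + -0.3750i → escape time 8
(row=3, col=0): c = -1.4700 + -0.5325i → escape time 3
(row=3, col=1): c = -1.1200 + -0.5325i → escape time 5
(row=3, col=2): c = -0.7700 + -0.5325i → escape time 6
(row=4, col=0): c = -1.4700 + -0.6900i → escape time 3
(row=4, col=1): c = -1.1200 + -0.6900i → escape time 3
(row=4, col=2): c = -0.7700 + -0.6900i → escape time 5

Answer: 999
599
478
356
335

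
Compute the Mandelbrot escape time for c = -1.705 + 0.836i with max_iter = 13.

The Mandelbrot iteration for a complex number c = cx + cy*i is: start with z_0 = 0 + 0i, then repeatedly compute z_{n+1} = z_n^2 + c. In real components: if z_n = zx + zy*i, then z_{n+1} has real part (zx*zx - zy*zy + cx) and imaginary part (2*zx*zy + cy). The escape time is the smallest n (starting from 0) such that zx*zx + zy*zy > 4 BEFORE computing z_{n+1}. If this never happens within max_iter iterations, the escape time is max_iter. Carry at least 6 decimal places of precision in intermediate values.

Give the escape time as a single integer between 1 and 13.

Answer: 2

Derivation:
z_0 = 0 + 0i, c = -1.7050 + 0.8360i
Iter 1: z = -1.7050 + 0.8360i, |z|^2 = 3.6059
Iter 2: z = 0.5031 + -2.0148i, |z|^2 = 4.3124
Escaped at iteration 2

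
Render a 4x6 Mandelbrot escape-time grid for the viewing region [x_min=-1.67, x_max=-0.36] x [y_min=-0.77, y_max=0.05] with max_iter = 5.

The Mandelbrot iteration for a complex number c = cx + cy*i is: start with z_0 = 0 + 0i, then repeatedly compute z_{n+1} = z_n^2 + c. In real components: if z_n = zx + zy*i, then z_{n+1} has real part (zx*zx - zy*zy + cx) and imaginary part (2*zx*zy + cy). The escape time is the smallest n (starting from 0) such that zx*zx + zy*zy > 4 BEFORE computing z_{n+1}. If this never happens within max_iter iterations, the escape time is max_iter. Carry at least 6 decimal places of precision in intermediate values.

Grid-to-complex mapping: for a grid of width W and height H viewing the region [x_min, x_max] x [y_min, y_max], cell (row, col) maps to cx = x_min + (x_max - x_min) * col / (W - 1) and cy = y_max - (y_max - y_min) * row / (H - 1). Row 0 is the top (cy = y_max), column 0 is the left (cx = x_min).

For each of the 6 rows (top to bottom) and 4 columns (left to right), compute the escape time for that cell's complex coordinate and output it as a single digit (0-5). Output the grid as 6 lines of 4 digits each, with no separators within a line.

(row=0, col=0): c = -1.6700 + 0.0500i → escape time 5
(row=0, col=1): c = -1.2333 + 0.0500i → escape time 5
(row=0, col=2): c = -0.7967 + 0.0500i → escape time 5
(row=0, col=3): c = -0.3600 + 0.0500i → escape time 5
(row=1, col=0): c = -1.6700 + -0.1140i → escape time 5
(row=1, col=1): c = -1.2333 + -0.1140i → escape time 5
(row=1, col=2): c = -0.7967 + -0.1140i → escape time 5
(row=1, col=3): c = -0.3600 + -0.1140i → escape time 5
(row=2, col=0): c = -1.6700 + -0.2780i → escape time 4
(row=2, col=1): c = -1.2333 + -0.2780i → escape time 5
(row=2, col=2): c = -0.7967 + -0.2780i → escape time 5
(row=2, col=3): c = -0.3600 + -0.2780i → escape time 5
(row=3, col=0): c = -1.6700 + -0.4420i → escape time 3
(row=3, col=1): c = -1.2333 + -0.4420i → escape time 5
(row=3, col=2): c = -0.7967 + -0.4420i → escape time 5
(row=3, col=3): c = -0.3600 + -0.4420i → escape time 5
(row=4, col=0): c = -1.6700 + -0.6060i → escape time 3
(row=4, col=1): c = -1.2333 + -0.6060i → escape time 3
(row=4, col=2): c = -0.7967 + -0.6060i → escape time 5
(row=4, col=3): c = -0.3600 + -0.6060i → escape time 5
(row=5, col=0): c = -1.6700 + -0.7700i → escape time 3
(row=5, col=1): c = -1.2333 + -0.7700i → escape time 3
(row=5, col=2): c = -0.7967 + -0.7700i → escape time 4
(row=5, col=3): c = -0.3600 + -0.7700i → escape time 5

Answer: 5555
5555
4555
3555
3355
3345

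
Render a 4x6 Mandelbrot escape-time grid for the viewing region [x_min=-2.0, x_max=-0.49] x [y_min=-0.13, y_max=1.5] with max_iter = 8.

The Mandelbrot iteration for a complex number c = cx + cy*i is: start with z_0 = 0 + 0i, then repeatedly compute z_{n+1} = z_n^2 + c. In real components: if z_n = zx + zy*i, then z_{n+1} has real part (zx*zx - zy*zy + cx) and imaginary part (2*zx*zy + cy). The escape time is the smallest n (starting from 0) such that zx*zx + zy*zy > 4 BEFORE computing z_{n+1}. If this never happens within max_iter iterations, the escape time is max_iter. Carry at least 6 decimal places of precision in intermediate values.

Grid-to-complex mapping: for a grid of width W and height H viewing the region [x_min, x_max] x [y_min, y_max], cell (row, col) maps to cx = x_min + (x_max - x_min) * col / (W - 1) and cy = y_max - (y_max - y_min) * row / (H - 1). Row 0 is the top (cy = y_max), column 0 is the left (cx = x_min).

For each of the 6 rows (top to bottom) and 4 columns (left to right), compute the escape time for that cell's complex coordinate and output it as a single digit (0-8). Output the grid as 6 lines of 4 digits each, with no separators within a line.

Answer: 1122
1233
1335
1358
1588
1688

Derivation:
(row=0, col=0): c = -2.0000 + 1.5000i → escape time 1
(row=0, col=1): c = -1.4967 + 1.5000i → escape time 1
(row=0, col=2): c = -0.9933 + 1.5000i → escape time 2
(row=0, col=3): c = -0.4900 + 1.5000i → escape time 2
(row=1, col=0): c = -2.0000 + 1.1740i → escape time 1
(row=1, col=1): c = -1.4967 + 1.1740i → escape time 2
(row=1, col=2): c = -0.9933 + 1.1740i → escape time 3
(row=1, col=3): c = -0.4900 + 1.1740i → escape time 3
(row=2, col=0): c = -2.0000 + 0.8480i → escape time 1
(row=2, col=1): c = -1.4967 + 0.8480i → escape time 3
(row=2, col=2): c = -0.9933 + 0.8480i → escape time 3
(row=2, col=3): c = -0.4900 + 0.8480i → escape time 5
(row=3, col=0): c = -2.0000 + 0.5220i → escape time 1
(row=3, col=1): c = -1.4967 + 0.5220i → escape time 3
(row=3, col=2): c = -0.9933 + 0.5220i → escape time 5
(row=3, col=3): c = -0.4900 + 0.5220i → escape time 8
(row=4, col=0): c = -2.0000 + 0.1960i → escape time 1
(row=4, col=1): c = -1.4967 + 0.1960i → escape time 5
(row=4, col=2): c = -0.9933 + 0.1960i → escape time 8
(row=4, col=3): c = -0.4900 + 0.1960i → escape time 8
(row=5, col=0): c = -2.0000 + -0.1300i → escape time 1
(row=5, col=1): c = -1.4967 + -0.1300i → escape time 6
(row=5, col=2): c = -0.9933 + -0.1300i → escape time 8
(row=5, col=3): c = -0.4900 + -0.1300i → escape time 8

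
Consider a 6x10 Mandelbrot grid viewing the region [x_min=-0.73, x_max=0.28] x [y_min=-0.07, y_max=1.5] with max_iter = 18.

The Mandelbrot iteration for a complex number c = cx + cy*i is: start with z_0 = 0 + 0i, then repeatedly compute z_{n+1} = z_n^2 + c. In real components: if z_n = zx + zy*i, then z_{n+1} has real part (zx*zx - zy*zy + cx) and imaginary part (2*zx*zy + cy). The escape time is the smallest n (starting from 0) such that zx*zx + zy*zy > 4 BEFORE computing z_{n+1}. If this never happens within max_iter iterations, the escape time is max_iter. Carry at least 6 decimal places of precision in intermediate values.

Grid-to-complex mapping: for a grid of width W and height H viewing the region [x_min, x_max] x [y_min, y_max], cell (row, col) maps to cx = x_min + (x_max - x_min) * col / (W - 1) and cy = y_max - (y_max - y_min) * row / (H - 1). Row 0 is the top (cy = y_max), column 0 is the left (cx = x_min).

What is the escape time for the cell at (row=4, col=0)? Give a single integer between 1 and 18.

z_0 = 0 + 0i, c = -0.7300 + 0.8022i
Iter 1: z = -0.7300 + 0.8022i, |z|^2 = 1.1765
Iter 2: z = -0.8407 + -0.3690i, |z|^2 = 0.8429
Iter 3: z = -0.1595 + 1.4227i, |z|^2 = 2.0494
Iter 4: z = -2.7286 + 0.3485i, |z|^2 = 7.5664
Escaped at iteration 4

Answer: 4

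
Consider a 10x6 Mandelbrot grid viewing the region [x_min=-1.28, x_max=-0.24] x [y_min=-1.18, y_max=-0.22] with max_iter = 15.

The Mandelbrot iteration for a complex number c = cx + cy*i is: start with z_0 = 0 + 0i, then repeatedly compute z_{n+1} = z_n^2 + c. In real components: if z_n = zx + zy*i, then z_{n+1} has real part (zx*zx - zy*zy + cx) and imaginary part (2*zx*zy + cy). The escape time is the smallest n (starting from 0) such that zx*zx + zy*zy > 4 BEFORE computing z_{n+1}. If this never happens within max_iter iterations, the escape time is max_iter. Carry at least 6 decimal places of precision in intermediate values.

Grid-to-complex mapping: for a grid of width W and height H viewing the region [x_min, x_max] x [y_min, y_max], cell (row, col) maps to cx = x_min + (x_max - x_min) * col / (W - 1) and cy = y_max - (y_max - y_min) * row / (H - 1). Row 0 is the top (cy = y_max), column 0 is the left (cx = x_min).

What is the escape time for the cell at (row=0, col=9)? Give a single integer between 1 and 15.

z_0 = 0 + 0i, c = -0.2400 + -0.2200i
Iter 1: z = -0.2400 + -0.2200i, |z|^2 = 0.1060
Iter 2: z = -0.2308 + -0.1144i, |z|^2 = 0.0664
Iter 3: z = -0.1998 + -0.1672i, |z|^2 = 0.0679
Iter 4: z = -0.2280 + -0.1532i, |z|^2 = 0.0755
Iter 5: z = -0.2115 + -0.1501i, |z|^2 = 0.0673
Iter 6: z = -0.2178 + -0.1565i, |z|^2 = 0.0719
Iter 7: z = -0.2170 + -0.1518i, |z|^2 = 0.0702
Iter 8: z = -0.2159 + -0.1541i, |z|^2 = 0.0704
Iter 9: z = -0.2171 + -0.1534i, |z|^2 = 0.0707
Iter 10: z = -0.2164 + -0.1534i, |z|^2 = 0.0704
Iter 11: z = -0.2167 + -0.1536i, |z|^2 = 0.0706
Iter 12: z = -0.2166 + -0.1534i, |z|^2 = 0.0705
Iter 13: z = -0.2166 + -0.1535i, |z|^2 = 0.0705
Iter 14: z = -0.2167 + -0.1535i, |z|^2 = 0.0705

Answer: 15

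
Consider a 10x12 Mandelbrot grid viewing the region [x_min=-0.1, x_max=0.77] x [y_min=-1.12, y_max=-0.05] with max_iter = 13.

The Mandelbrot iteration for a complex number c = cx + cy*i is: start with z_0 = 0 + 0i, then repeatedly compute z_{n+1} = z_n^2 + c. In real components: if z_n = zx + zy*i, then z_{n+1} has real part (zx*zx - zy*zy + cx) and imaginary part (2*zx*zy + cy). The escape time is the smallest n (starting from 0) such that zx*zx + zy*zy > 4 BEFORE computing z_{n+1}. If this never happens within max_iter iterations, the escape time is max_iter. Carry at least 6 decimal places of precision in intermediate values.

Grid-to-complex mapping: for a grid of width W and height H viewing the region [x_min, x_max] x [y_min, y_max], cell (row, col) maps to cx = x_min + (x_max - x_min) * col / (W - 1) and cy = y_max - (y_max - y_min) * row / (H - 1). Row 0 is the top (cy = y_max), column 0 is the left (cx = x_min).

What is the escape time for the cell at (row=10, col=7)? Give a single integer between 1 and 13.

z_0 = 0 + 0i, c = 0.5767 + -1.0227i
Iter 1: z = 0.5767 + -1.0227i, |z|^2 = 1.3785
Iter 2: z = -0.1368 + -2.2023i, |z|^2 = 4.8687
Escaped at iteration 2

Answer: 2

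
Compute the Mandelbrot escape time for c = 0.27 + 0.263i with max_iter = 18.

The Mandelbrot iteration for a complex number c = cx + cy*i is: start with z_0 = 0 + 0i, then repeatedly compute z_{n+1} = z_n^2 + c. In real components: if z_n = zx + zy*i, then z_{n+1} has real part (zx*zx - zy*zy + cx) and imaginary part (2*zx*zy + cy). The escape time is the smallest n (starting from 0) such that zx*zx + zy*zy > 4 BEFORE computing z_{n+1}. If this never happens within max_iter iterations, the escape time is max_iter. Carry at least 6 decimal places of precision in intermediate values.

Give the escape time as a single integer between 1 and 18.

z_0 = 0 + 0i, c = 0.2700 + 0.2630i
Iter 1: z = 0.2700 + 0.2630i, |z|^2 = 0.1421
Iter 2: z = 0.2737 + 0.4050i, |z|^2 = 0.2390
Iter 3: z = 0.1809 + 0.4847i, |z|^2 = 0.2677
Iter 4: z = 0.0678 + 0.4384i, |z|^2 = 0.1968
Iter 5: z = 0.0824 + 0.3224i, |z|^2 = 0.1107
Iter 6: z = 0.1729 + 0.3161i, |z|^2 = 0.1298
Iter 7: z = 0.1999 + 0.3723i, |z|^2 = 0.1786
Iter 8: z = 0.1714 + 0.4119i, |z|^2 = 0.1990
Iter 9: z = 0.1297 + 0.4042i, |z|^2 = 0.1802
Iter 10: z = 0.1235 + 0.3679i, |z|^2 = 0.1506
Iter 11: z = 0.1499 + 0.3539i, |z|^2 = 0.1477
Iter 12: z = 0.1673 + 0.3691i, |z|^2 = 0.1642
Iter 13: z = 0.1617 + 0.3865i, |z|^2 = 0.1755
Iter 14: z = 0.1468 + 0.3880i, |z|^2 = 0.1721
Iter 15: z = 0.1410 + 0.3769i, |z|^2 = 0.1619
Iter 16: z = 0.1478 + 0.3693i, |z|^2 = 0.1582
Iter 17: z = 0.1555 + 0.3722i, |z|^2 = 0.1627

Answer: 18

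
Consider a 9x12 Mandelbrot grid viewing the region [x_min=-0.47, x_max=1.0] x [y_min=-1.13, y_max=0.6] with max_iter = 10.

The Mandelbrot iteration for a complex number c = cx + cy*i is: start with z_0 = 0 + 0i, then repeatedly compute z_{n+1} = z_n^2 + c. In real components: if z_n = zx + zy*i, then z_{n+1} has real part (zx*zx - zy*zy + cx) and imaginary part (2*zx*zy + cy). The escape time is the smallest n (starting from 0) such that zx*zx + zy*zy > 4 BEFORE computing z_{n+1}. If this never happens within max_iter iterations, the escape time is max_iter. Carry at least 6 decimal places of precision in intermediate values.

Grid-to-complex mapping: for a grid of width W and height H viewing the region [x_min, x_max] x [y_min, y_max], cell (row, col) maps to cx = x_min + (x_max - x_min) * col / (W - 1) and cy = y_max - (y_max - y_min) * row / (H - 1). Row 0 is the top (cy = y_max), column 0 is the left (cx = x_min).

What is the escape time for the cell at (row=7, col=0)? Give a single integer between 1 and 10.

Answer: 10

Derivation:
z_0 = 0 + 0i, c = -0.4700 + -0.5009i
Iter 1: z = -0.4700 + -0.5009i, |z|^2 = 0.4718
Iter 2: z = -0.5000 + -0.0301i, |z|^2 = 0.2509
Iter 3: z = -0.2209 + -0.4709i, |z|^2 = 0.2705
Iter 4: z = -0.6429 + -0.2929i, |z|^2 = 0.4991
Iter 5: z = -0.1425 + -0.1243i, |z|^2 = 0.0357
Iter 6: z = -0.4652 + -0.4655i, |z|^2 = 0.4331
Iter 7: z = -0.4703 + -0.0679i, |z|^2 = 0.2258
Iter 8: z = -0.2534 + -0.4371i, |z|^2 = 0.2553
Iter 9: z = -0.5968 + -0.2794i, |z|^2 = 0.4343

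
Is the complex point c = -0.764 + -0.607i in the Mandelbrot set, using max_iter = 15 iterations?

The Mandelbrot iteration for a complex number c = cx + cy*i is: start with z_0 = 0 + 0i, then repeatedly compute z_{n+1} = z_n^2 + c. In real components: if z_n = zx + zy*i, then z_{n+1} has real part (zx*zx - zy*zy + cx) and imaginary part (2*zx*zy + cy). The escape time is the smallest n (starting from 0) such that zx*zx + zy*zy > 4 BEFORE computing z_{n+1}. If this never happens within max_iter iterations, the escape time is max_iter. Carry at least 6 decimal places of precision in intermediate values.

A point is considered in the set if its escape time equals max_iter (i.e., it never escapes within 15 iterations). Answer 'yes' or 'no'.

Answer: no

Derivation:
z_0 = 0 + 0i, c = -0.7640 + -0.6070i
Iter 1: z = -0.7640 + -0.6070i, |z|^2 = 0.9521
Iter 2: z = -0.5488 + 0.3205i, |z|^2 = 0.4038
Iter 3: z = -0.5656 + -0.9587i, |z|^2 = 1.2391
Iter 4: z = -1.3633 + 0.4775i, |z|^2 = 2.0866
Iter 5: z = 0.8666 + -1.9090i, |z|^2 = 4.3952
Escaped at iteration 5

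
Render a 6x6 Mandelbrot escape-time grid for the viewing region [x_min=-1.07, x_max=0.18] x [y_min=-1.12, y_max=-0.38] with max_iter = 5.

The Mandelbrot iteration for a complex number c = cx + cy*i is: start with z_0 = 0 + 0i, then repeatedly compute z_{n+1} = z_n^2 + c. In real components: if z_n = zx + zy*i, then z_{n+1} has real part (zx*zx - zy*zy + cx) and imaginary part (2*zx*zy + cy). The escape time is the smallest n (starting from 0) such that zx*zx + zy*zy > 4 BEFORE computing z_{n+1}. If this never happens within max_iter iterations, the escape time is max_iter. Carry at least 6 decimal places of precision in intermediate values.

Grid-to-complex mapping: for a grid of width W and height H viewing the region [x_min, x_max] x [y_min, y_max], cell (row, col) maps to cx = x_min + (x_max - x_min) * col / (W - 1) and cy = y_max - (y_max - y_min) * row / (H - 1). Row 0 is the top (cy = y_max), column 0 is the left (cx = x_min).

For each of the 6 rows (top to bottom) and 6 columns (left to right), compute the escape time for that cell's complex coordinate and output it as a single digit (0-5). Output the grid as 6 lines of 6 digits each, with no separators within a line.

Answer: 555555
555555
445555
344555
334554
333453

Derivation:
(row=0, col=0): c = -1.0700 + -0.3800i → escape time 5
(row=0, col=1): c = -0.8200 + -0.3800i → escape time 5
(row=0, col=2): c = -0.5700 + -0.3800i → escape time 5
(row=0, col=3): c = -0.3200 + -0.3800i → escape time 5
(row=0, col=4): c = -0.0700 + -0.3800i → escape time 5
(row=0, col=5): c = 0.1800 + -0.3800i → escape time 5
(row=1, col=0): c = -1.0700 + -0.5280i → escape time 5
(row=1, col=1): c = -0.8200 + -0.5280i → escape time 5
(row=1, col=2): c = -0.5700 + -0.5280i → escape time 5
(row=1, col=3): c = -0.3200 + -0.5280i → escape time 5
(row=1, col=4): c = -0.0700 + -0.5280i → escape time 5
(row=1, col=5): c = 0.1800 + -0.5280i → escape time 5
(row=2, col=0): c = -1.0700 + -0.6760i → escape time 4
(row=2, col=1): c = -0.8200 + -0.6760i → escape time 4
(row=2, col=2): c = -0.5700 + -0.6760i → escape time 5
(row=2, col=3): c = -0.3200 + -0.6760i → escape time 5
(row=2, col=4): c = -0.0700 + -0.6760i → escape time 5
(row=2, col=5): c = 0.1800 + -0.6760i → escape time 5
(row=3, col=0): c = -1.0700 + -0.8240i → escape time 3
(row=3, col=1): c = -0.8200 + -0.8240i → escape time 4
(row=3, col=2): c = -0.5700 + -0.8240i → escape time 4
(row=3, col=3): c = -0.3200 + -0.8240i → escape time 5
(row=3, col=4): c = -0.0700 + -0.8240i → escape time 5
(row=3, col=5): c = 0.1800 + -0.8240i → escape time 5
(row=4, col=0): c = -1.0700 + -0.9720i → escape time 3
(row=4, col=1): c = -0.8200 + -0.9720i → escape time 3
(row=4, col=2): c = -0.5700 + -0.9720i → escape time 4
(row=4, col=3): c = -0.3200 + -0.9720i → escape time 5
(row=4, col=4): c = -0.0700 + -0.9720i → escape time 5
(row=4, col=5): c = 0.1800 + -0.9720i → escape time 4
(row=5, col=0): c = -1.0700 + -1.1200i → escape time 3
(row=5, col=1): c = -0.8200 + -1.1200i → escape time 3
(row=5, col=2): c = -0.5700 + -1.1200i → escape time 3
(row=5, col=3): c = -0.3200 + -1.1200i → escape time 4
(row=5, col=4): c = -0.0700 + -1.1200i → escape time 5
(row=5, col=5): c = 0.1800 + -1.1200i → escape time 3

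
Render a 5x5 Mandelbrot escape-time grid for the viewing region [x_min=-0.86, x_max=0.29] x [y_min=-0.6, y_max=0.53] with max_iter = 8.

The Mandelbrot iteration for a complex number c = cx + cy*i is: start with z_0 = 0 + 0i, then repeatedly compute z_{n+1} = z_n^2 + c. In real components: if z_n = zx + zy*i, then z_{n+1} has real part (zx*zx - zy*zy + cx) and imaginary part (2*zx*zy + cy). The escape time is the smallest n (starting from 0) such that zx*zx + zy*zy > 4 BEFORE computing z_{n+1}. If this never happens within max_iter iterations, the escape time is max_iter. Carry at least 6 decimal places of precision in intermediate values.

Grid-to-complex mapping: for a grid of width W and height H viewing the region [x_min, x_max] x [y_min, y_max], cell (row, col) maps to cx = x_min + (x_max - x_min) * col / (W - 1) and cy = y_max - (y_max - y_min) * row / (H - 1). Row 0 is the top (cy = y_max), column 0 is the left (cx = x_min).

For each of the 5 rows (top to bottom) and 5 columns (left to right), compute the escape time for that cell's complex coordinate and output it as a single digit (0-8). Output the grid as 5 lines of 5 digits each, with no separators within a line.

Answer: 58888
88888
88888
88888
58888

Derivation:
(row=0, col=0): c = -0.8600 + 0.5300i → escape time 5
(row=0, col=1): c = -0.5725 + 0.5300i → escape time 8
(row=0, col=2): c = -0.2850 + 0.5300i → escape time 8
(row=0, col=3): c = 0.0025 + 0.5300i → escape time 8
(row=0, col=4): c = 0.2900 + 0.5300i → escape time 8
(row=1, col=0): c = -0.8600 + 0.2475i → escape time 8
(row=1, col=1): c = -0.5725 + 0.2475i → escape time 8
(row=1, col=2): c = -0.2850 + 0.2475i → escape time 8
(row=1, col=3): c = 0.0025 + 0.2475i → escape time 8
(row=1, col=4): c = 0.2900 + 0.2475i → escape time 8
(row=2, col=0): c = -0.8600 + -0.0350i → escape time 8
(row=2, col=1): c = -0.5725 + -0.0350i → escape time 8
(row=2, col=2): c = -0.2850 + -0.0350i → escape time 8
(row=2, col=3): c = 0.0025 + -0.0350i → escape time 8
(row=2, col=4): c = 0.2900 + -0.0350i → escape time 8
(row=3, col=0): c = -0.8600 + -0.3175i → escape time 8
(row=3, col=1): c = -0.5725 + -0.3175i → escape time 8
(row=3, col=2): c = -0.2850 + -0.3175i → escape time 8
(row=3, col=3): c = 0.0025 + -0.3175i → escape time 8
(row=3, col=4): c = 0.2900 + -0.3175i → escape time 8
(row=4, col=0): c = -0.8600 + -0.6000i → escape time 5
(row=4, col=1): c = -0.5725 + -0.6000i → escape time 8
(row=4, col=2): c = -0.2850 + -0.6000i → escape time 8
(row=4, col=3): c = 0.0025 + -0.6000i → escape time 8
(row=4, col=4): c = 0.2900 + -0.6000i → escape time 8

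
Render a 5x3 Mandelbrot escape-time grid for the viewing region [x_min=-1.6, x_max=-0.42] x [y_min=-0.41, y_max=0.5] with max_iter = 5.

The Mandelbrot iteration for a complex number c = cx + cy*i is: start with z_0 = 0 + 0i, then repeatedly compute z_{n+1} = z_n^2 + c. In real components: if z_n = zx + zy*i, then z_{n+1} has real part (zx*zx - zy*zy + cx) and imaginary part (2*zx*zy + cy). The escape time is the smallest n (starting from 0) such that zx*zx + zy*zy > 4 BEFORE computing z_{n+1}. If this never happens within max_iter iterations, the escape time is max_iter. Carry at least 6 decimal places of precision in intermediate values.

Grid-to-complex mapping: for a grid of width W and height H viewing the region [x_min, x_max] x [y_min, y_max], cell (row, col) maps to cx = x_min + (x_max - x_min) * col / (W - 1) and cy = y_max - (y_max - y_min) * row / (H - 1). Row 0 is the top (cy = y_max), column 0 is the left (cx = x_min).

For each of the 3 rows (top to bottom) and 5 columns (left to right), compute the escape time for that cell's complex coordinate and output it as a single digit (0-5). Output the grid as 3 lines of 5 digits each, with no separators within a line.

Answer: 34555
55555
35555

Derivation:
(row=0, col=0): c = -1.6000 + 0.5000i → escape time 3
(row=0, col=1): c = -1.3050 + 0.5000i → escape time 4
(row=0, col=2): c = -1.0100 + 0.5000i → escape time 5
(row=0, col=3): c = -0.7150 + 0.5000i → escape time 5
(row=0, col=4): c = -0.4200 + 0.5000i → escape time 5
(row=1, col=0): c = -1.6000 + 0.0450i → escape time 5
(row=1, col=1): c = -1.3050 + 0.0450i → escape time 5
(row=1, col=2): c = -1.0100 + 0.0450i → escape time 5
(row=1, col=3): c = -0.7150 + 0.0450i → escape time 5
(row=1, col=4): c = -0.4200 + 0.0450i → escape time 5
(row=2, col=0): c = -1.6000 + -0.4100i → escape time 3
(row=2, col=1): c = -1.3050 + -0.4100i → escape time 5
(row=2, col=2): c = -1.0100 + -0.4100i → escape time 5
(row=2, col=3): c = -0.7150 + -0.4100i → escape time 5
(row=2, col=4): c = -0.4200 + -0.4100i → escape time 5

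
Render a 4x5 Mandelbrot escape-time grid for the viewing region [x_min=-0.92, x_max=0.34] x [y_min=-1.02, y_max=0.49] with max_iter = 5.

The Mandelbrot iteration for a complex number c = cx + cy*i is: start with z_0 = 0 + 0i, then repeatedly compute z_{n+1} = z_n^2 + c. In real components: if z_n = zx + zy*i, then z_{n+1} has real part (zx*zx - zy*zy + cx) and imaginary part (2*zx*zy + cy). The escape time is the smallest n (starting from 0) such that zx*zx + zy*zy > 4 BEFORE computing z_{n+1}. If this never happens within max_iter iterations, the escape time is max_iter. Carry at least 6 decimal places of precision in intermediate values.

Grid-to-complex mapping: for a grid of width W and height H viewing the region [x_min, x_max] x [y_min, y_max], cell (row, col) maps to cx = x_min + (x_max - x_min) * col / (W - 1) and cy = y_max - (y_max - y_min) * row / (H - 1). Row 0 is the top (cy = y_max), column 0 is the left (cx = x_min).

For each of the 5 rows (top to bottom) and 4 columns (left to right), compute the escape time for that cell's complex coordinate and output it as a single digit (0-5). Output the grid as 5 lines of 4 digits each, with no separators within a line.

Answer: 5555
5555
5555
4555
3453

Derivation:
(row=0, col=0): c = -0.9200 + 0.4900i → escape time 5
(row=0, col=1): c = -0.5000 + 0.4900i → escape time 5
(row=0, col=2): c = -0.0800 + 0.4900i → escape time 5
(row=0, col=3): c = 0.3400 + 0.4900i → escape time 5
(row=1, col=0): c = -0.9200 + 0.1125i → escape time 5
(row=1, col=1): c = -0.5000 + 0.1125i → escape time 5
(row=1, col=2): c = -0.0800 + 0.1125i → escape time 5
(row=1, col=3): c = 0.3400 + 0.1125i → escape time 5
(row=2, col=0): c = -0.9200 + -0.2650i → escape time 5
(row=2, col=1): c = -0.5000 + -0.2650i → escape time 5
(row=2, col=2): c = -0.0800 + -0.2650i → escape time 5
(row=2, col=3): c = 0.3400 + -0.2650i → escape time 5
(row=3, col=0): c = -0.9200 + -0.6425i → escape time 4
(row=3, col=1): c = -0.5000 + -0.6425i → escape time 5
(row=3, col=2): c = -0.0800 + -0.6425i → escape time 5
(row=3, col=3): c = 0.3400 + -0.6425i → escape time 5
(row=4, col=0): c = -0.9200 + -1.0200i → escape time 3
(row=4, col=1): c = -0.5000 + -1.0200i → escape time 4
(row=4, col=2): c = -0.0800 + -1.0200i → escape time 5
(row=4, col=3): c = 0.3400 + -1.0200i → escape time 3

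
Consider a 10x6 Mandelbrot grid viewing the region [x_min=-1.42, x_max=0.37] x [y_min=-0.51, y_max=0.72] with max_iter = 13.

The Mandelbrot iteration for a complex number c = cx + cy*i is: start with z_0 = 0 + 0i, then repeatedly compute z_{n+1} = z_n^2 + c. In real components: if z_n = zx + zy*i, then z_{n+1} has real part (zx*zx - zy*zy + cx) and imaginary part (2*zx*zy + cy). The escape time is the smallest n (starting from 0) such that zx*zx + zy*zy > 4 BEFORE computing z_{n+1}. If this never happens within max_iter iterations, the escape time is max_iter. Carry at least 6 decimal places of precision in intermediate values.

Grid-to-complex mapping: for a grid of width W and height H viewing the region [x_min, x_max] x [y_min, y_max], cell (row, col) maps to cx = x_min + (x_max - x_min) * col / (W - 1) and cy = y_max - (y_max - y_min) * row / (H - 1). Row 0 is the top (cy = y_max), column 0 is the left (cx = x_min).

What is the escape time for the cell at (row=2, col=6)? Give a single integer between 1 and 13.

z_0 = 0 + 0i, c = -0.2267 + 0.2280i
Iter 1: z = -0.2267 + 0.2280i, |z|^2 = 0.1034
Iter 2: z = -0.2273 + 0.1246i, |z|^2 = 0.0672
Iter 3: z = -0.1905 + 0.1713i, |z|^2 = 0.0657
Iter 4: z = -0.2197 + 0.1627i, |z|^2 = 0.0747
Iter 5: z = -0.2049 + 0.1565i, |z|^2 = 0.0665
Iter 6: z = -0.2092 + 0.1639i, |z|^2 = 0.0706
Iter 7: z = -0.2098 + 0.1594i, |z|^2 = 0.0694
Iter 8: z = -0.2081 + 0.1611i, |z|^2 = 0.0693
Iter 9: z = -0.2093 + 0.1609i, |z|^2 = 0.0697
Iter 10: z = -0.2088 + 0.1606i, |z|^2 = 0.0694
Iter 11: z = -0.2089 + 0.1609i, |z|^2 = 0.0695
Iter 12: z = -0.2089 + 0.1608i, |z|^2 = 0.0695

Answer: 13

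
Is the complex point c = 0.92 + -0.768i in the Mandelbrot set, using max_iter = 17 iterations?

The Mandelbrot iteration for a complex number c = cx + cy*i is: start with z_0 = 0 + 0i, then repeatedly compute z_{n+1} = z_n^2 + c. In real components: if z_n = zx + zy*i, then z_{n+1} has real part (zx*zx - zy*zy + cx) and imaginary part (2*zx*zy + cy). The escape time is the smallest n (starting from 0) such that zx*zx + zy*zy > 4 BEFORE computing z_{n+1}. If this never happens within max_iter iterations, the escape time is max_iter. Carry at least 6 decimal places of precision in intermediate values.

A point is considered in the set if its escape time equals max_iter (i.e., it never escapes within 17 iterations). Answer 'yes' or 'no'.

z_0 = 0 + 0i, c = 0.9200 + -0.7680i
Iter 1: z = 0.9200 + -0.7680i, |z|^2 = 1.4362
Iter 2: z = 1.1766 + -2.1811i, |z|^2 = 6.1416
Escaped at iteration 2

Answer: no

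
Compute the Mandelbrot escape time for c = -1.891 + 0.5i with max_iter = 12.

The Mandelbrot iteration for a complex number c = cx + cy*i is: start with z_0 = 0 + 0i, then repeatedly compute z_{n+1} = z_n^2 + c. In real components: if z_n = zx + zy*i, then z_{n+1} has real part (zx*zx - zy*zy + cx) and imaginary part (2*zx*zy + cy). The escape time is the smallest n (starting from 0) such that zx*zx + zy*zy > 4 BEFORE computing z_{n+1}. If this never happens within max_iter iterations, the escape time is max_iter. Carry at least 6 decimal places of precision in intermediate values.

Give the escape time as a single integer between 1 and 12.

Answer: 3

Derivation:
z_0 = 0 + 0i, c = -1.8910 + 0.5000i
Iter 1: z = -1.8910 + 0.5000i, |z|^2 = 3.8259
Iter 2: z = 1.4349 + -1.3910i, |z|^2 = 3.9938
Iter 3: z = -1.7670 + -3.4918i, |z|^2 = 15.3152
Escaped at iteration 3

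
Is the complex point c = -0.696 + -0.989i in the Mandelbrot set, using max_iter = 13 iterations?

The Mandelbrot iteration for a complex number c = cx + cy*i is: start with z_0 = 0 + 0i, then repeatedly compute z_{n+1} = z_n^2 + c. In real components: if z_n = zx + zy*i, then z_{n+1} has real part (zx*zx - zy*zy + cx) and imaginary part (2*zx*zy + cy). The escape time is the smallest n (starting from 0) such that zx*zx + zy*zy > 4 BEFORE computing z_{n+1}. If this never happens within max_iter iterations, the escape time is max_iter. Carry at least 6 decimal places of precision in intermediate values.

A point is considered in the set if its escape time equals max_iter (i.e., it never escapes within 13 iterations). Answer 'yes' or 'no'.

Answer: no

Derivation:
z_0 = 0 + 0i, c = -0.6960 + -0.9890i
Iter 1: z = -0.6960 + -0.9890i, |z|^2 = 1.4625
Iter 2: z = -1.1897 + 0.3877i, |z|^2 = 1.5657
Iter 3: z = 0.5691 + -1.9115i, |z|^2 = 3.9776
Iter 4: z = -4.0258 + -3.1646i, |z|^2 = 26.2222
Escaped at iteration 4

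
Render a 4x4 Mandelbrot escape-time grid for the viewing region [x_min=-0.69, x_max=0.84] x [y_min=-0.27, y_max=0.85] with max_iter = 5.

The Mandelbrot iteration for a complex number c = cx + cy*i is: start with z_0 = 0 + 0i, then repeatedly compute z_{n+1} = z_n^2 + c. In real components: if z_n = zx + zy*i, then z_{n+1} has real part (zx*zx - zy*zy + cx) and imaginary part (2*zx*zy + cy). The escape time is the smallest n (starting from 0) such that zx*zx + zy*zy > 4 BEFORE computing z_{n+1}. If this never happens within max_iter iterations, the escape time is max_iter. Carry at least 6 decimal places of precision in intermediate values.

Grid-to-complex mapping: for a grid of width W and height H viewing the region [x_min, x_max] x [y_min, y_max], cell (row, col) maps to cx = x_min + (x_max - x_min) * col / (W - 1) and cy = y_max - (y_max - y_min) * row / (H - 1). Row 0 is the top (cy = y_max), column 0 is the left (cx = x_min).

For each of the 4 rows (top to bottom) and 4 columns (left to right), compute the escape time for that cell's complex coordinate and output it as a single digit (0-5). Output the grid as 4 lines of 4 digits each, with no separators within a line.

(row=0, col=0): c = -0.6900 + 0.8500i → escape time 4
(row=0, col=1): c = -0.1800 + 0.8500i → escape time 5
(row=0, col=2): c = 0.3300 + 0.8500i → escape time 4
(row=0, col=3): c = 0.8400 + 0.8500i → escape time 2
(row=1, col=0): c = -0.6900 + 0.4767i → escape time 5
(row=1, col=1): c = -0.1800 + 0.4767i → escape time 5
(row=1, col=2): c = 0.3300 + 0.4767i → escape time 5
(row=1, col=3): c = 0.8400 + 0.4767i → escape time 3
(row=2, col=0): c = -0.6900 + 0.1033i → escape time 5
(row=2, col=1): c = -0.1800 + 0.1033i → escape time 5
(row=2, col=2): c = 0.3300 + 0.1033i → escape time 5
(row=2, col=3): c = 0.8400 + 0.1033i → escape time 3
(row=3, col=0): c = -0.6900 + -0.2700i → escape time 5
(row=3, col=1): c = -0.1800 + -0.2700i → escape time 5
(row=3, col=2): c = 0.3300 + -0.2700i → escape time 5
(row=3, col=3): c = 0.8400 + -0.2700i → escape time 3

Answer: 4542
5553
5553
5553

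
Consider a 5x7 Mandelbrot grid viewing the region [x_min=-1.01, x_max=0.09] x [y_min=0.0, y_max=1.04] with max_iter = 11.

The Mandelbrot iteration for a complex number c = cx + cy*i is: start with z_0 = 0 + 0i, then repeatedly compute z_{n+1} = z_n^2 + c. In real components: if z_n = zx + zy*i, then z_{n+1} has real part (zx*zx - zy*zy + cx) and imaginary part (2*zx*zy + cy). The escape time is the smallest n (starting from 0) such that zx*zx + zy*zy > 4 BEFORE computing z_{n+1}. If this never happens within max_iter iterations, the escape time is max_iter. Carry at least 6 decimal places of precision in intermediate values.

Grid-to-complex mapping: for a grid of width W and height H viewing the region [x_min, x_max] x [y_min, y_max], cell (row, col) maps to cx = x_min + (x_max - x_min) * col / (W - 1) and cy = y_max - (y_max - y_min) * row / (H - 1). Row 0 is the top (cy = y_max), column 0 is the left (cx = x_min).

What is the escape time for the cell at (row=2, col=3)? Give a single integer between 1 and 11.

z_0 = 0 + 0i, c = -0.1850 + 0.6933i
Iter 1: z = -0.1850 + 0.6933i, |z|^2 = 0.5149
Iter 2: z = -0.6315 + 0.4368i, |z|^2 = 0.5896
Iter 3: z = 0.0230 + 0.1417i, |z|^2 = 0.0206
Iter 4: z = -0.2045 + 0.6998i, |z|^2 = 0.5316
Iter 5: z = -0.6329 + 0.4070i, |z|^2 = 0.5663
Iter 6: z = 0.0499 + 0.1781i, |z|^2 = 0.0342
Iter 7: z = -0.2142 + 0.7111i, |z|^2 = 0.5516
Iter 8: z = -0.6448 + 0.3887i, |z|^2 = 0.5668
Iter 9: z = 0.0797 + 0.1921i, |z|^2 = 0.0433
Iter 10: z = -0.2156 + 0.7240i, |z|^2 = 0.5706

Answer: 11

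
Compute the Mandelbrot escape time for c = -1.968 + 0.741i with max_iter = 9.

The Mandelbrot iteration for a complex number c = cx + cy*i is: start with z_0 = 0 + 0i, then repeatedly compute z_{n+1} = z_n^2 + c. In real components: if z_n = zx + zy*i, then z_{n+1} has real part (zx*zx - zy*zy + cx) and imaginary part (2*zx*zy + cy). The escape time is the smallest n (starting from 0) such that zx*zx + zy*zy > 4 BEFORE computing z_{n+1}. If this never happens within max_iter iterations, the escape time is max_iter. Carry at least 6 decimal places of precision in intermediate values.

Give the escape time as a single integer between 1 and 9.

z_0 = 0 + 0i, c = -1.9680 + 0.7410i
Iter 1: z = -1.9680 + 0.7410i, |z|^2 = 4.4221
Escaped at iteration 1

Answer: 1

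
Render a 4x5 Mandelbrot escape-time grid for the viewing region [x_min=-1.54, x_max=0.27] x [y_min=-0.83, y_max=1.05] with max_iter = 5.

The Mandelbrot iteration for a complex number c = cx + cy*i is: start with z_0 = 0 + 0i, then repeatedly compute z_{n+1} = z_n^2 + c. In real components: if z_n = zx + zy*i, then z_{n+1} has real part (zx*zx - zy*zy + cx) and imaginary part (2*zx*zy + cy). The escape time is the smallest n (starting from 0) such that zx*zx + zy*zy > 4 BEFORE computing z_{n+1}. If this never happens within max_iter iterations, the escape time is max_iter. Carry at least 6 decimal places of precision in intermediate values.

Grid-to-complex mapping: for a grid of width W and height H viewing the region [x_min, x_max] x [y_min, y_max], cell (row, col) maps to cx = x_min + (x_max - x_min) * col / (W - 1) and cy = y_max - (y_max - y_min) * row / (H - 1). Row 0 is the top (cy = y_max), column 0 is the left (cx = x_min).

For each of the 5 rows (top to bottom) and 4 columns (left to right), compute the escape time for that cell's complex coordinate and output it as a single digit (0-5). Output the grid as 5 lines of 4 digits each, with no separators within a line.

(row=0, col=0): c = -1.5400 + 1.0500i → escape time 2
(row=0, col=1): c = -0.9367 + 1.0500i → escape time 3
(row=0, col=2): c = -0.3333 + 1.0500i → escape time 5
(row=0, col=3): c = 0.2700 + 1.0500i → escape time 3
(row=1, col=0): c = -1.5400 + 0.5800i → escape time 3
(row=1, col=1): c = -0.9367 + 0.5800i → escape time 5
(row=1, col=2): c = -0.3333 + 0.5800i → escape time 5
(row=1, col=3): c = 0.2700 + 0.5800i → escape time 5
(row=2, col=0): c = -1.5400 + 0.1100i → escape time 5
(row=2, col=1): c = -0.9367 + 0.1100i → escape time 5
(row=2, col=2): c = -0.3333 + 0.1100i → escape time 5
(row=2, col=3): c = 0.2700 + 0.1100i → escape time 5
(row=3, col=0): c = -1.5400 + -0.3600i → escape time 4
(row=3, col=1): c = -0.9367 + -0.3600i → escape time 5
(row=3, col=2): c = -0.3333 + -0.3600i → escape time 5
(row=3, col=3): c = 0.2700 + -0.3600i → escape time 5
(row=4, col=0): c = -1.5400 + -0.8300i → escape time 3
(row=4, col=1): c = -0.9367 + -0.8300i → escape time 3
(row=4, col=2): c = -0.3333 + -0.8300i → escape time 5
(row=4, col=3): c = 0.2700 + -0.8300i → escape time 4

Answer: 2353
3555
5555
4555
3354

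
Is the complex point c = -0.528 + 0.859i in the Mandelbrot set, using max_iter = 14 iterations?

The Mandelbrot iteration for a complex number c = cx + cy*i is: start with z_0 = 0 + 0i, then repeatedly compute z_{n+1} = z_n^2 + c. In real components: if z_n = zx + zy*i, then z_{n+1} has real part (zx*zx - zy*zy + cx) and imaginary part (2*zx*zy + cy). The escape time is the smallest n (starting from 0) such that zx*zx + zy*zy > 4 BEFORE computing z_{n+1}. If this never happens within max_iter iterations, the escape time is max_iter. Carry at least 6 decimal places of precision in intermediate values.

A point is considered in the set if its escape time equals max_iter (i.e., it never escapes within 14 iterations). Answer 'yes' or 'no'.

z_0 = 0 + 0i, c = -0.5280 + 0.8590i
Iter 1: z = -0.5280 + 0.8590i, |z|^2 = 1.0167
Iter 2: z = -0.9871 + -0.0481i, |z|^2 = 0.9767
Iter 3: z = 0.4440 + 0.9540i, |z|^2 = 1.1072
Iter 4: z = -1.2409 + 1.7062i, |z|^2 = 4.4509
Escaped at iteration 4

Answer: no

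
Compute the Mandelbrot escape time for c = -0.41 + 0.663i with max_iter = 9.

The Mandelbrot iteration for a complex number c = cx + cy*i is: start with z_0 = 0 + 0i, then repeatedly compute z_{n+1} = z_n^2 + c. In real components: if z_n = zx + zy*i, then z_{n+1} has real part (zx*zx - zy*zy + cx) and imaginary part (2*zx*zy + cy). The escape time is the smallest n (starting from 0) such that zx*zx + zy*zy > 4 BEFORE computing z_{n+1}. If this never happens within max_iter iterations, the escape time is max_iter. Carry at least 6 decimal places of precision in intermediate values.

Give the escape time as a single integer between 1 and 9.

z_0 = 0 + 0i, c = -0.4100 + 0.6630i
Iter 1: z = -0.4100 + 0.6630i, |z|^2 = 0.6077
Iter 2: z = -0.6815 + 0.1193i, |z|^2 = 0.4786
Iter 3: z = 0.0402 + 0.5003i, |z|^2 = 0.2520
Iter 4: z = -0.6587 + 0.7032i, |z|^2 = 0.9284
Iter 5: z = -0.4705 + -0.2634i, |z|^2 = 0.2908
Iter 6: z = -0.2580 + 0.9109i, |z|^2 = 0.8963
Iter 7: z = -1.1732 + 0.1930i, |z|^2 = 1.4136
Iter 8: z = 0.9291 + 0.2102i, |z|^2 = 0.9074

Answer: 9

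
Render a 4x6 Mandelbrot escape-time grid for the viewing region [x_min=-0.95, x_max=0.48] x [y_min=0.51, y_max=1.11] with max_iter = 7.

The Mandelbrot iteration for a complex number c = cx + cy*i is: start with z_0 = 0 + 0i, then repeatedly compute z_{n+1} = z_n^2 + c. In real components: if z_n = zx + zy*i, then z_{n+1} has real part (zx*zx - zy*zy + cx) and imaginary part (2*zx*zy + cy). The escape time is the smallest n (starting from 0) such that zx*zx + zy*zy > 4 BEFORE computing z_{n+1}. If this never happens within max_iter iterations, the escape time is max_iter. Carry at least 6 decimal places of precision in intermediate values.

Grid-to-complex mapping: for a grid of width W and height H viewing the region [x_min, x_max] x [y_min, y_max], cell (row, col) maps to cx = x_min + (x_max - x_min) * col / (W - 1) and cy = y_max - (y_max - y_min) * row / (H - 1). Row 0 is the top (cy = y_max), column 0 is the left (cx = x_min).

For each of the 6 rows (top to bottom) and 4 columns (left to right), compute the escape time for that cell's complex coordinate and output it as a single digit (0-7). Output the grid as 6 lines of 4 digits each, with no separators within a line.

(row=0, col=0): c = -0.9500 + 1.1100i → escape time 3
(row=0, col=1): c = -0.4733 + 1.1100i → escape time 4
(row=0, col=2): c = 0.0033 + 1.1100i → escape time 4
(row=0, col=3): c = 0.4800 + 1.1100i → escape time 2
(row=1, col=0): c = -0.9500 + 0.9900i → escape time 3
(row=1, col=1): c = -0.4733 + 0.9900i → escape time 4
(row=1, col=2): c = 0.0033 + 0.9900i → escape time 7
(row=1, col=3): c = 0.4800 + 0.9900i → escape time 3
(row=2, col=0): c = -0.9500 + 0.8700i → escape time 3
(row=2, col=1): c = -0.4733 + 0.8700i → escape time 5
(row=2, col=2): c = 0.0033 + 0.8700i → escape time 7
(row=2, col=3): c = 0.4800 + 0.8700i → escape time 3
(row=3, col=0): c = -0.9500 + 0.7500i → escape time 4
(row=3, col=1): c = -0.4733 + 0.7500i → escape time 6
(row=3, col=2): c = 0.0033 + 0.7500i → escape time 7
(row=3, col=3): c = 0.4800 + 0.7500i → escape time 3
(row=4, col=0): c = -0.9500 + 0.6300i → escape time 4
(row=4, col=1): c = -0.4733 + 0.6300i → escape time 7
(row=4, col=2): c = 0.0033 + 0.6300i → escape time 7
(row=4, col=3): c = 0.4800 + 0.6300i → escape time 4
(row=5, col=0): c = -0.9500 + 0.5100i → escape time 5
(row=5, col=1): c = -0.4733 + 0.5100i → escape time 7
(row=5, col=2): c = 0.0033 + 0.5100i → escape time 7
(row=5, col=3): c = 0.4800 + 0.5100i → escape time 5

Answer: 3442
3473
3573
4673
4774
5775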